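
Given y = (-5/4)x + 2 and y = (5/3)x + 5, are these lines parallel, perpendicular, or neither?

Slope of line 1: m1 = -5/4
Slope of line 2: m2 = 5/3
m1 != m2 (-5/4 != 5/3), so not parallel.
m1 * m2 = (-5/4) * (5/3) = -25/12 != -1, so not perpendicular.
The lines are neither parallel nor perpendicular.

Neither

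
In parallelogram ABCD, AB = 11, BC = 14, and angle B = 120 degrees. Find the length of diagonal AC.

Law of cosines: d^2 = 11^2 + 14^2 - 2(11)(14)cos(120°) = 471, so d = sqrt(471).

sqrt(471)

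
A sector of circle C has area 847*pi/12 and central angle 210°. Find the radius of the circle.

r² = 360 × 847*pi/12 / (π × 210) = 121, so r = 11.

11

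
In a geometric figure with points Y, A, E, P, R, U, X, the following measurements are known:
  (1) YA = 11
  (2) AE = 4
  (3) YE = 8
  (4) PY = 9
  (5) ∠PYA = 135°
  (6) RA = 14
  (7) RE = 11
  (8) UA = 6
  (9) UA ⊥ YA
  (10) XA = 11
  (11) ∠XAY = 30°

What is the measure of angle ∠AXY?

Step 1: By the law of cosines on triangle XAY: XY² = 11² + 11² − 2·11·11·cos(30°) = 32.42, so XY ≈ 5.69.
Step 2: By the inverse law of cosines on triangle AXY: cos(∠AXY) = (11² + 5.69² − 11²) / (2·11·5.69) = 32.42/125.27 = 0.2588, so ∠AXY = 75°.

Therefore, the measure of angle ∠AXY = 75°.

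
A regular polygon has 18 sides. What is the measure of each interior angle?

Each interior angle of a regular n-gon is (n - 2) * 180 / n.
For n = 18: (18 - 2) * 180 / 18 = 2880/18 = 160 degrees.

160 degrees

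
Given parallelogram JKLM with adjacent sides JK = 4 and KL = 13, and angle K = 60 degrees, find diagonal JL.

Law of cosines: d^2 = 4^2 + 13^2 - 2(4)(13)cos(60°) = 133, so d = sqrt(133).

sqrt(133)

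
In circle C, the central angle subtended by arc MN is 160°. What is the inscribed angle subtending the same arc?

By the inscribed angle theorem, the inscribed angle is half the central angle.
Inscribed angle = 160° / 2 = 80°

80°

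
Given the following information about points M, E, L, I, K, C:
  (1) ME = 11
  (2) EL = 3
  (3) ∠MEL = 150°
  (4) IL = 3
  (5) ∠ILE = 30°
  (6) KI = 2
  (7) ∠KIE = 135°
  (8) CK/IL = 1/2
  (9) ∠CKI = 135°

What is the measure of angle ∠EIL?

Step 1: By the law of cosines on triangle ILE: IE² = 3² + 3² − 2·3·3·cos(30°) = 2.41, so IE ≈ 1.55.
Step 2: By the inverse law of cosines on triangle EIL: cos(∠EIL) = (1.55² + 3² − 3²) / (2·1.55·3) = 2.41/9.32 = 0.2588, so ∠EIL = 75°.

Therefore, the measure of angle ∠EIL = 75°.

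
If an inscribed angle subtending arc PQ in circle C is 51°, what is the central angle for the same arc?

Central angle = 2 × 51° = 102° (inscribed angle theorem).

102°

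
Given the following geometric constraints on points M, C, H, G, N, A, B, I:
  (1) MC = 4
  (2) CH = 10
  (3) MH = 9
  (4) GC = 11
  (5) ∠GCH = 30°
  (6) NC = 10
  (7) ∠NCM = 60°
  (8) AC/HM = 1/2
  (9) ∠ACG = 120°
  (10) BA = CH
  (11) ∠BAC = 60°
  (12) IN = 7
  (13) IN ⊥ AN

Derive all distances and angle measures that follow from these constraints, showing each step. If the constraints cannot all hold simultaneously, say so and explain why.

The constraints are consistent.

From the given relations:
  AC = 1/2·HM = 1/2·9 ≈ 4.5
  BA = CH = 10

Step 1: From MC = 4, CN = 10, and ∠MCN = 60°, by the law of cosines:
  MN² = MC² + CN² - 2·MC·CN·cos(60°) = 16 + 100 - 40 = 76
  MN = 2·√19

Step 2: From CA = 4.5, AB = 10, and ∠CAB = 60°, by the law of cosines:
  CB² = CA² + AB² - 2·CA·AB·cos(60°) = 20.25 + 100 - 45 = 75.25
  CB ≈ 8.67

Step 3: From HC = 10, CG = 11, and ∠HCG = 30°, by the law of cosines:
  HG² = HC² + CG² - 2·HC·CG·cos(30°) = 100 + 121 - 190.5 = 30.47
  HG ≈ 5.52

Step 4: From GC = 11, CA = 4.5, and ∠GCA = 120°, by the law of cosines:
  GA² = GC² + CA² - 2·GC·CA·cos(120°) = 121 + 20.25 + 49.5 = 190.7
  GA ≈ 13.81

Step 5: From MC = 4, MH = 9, CH = 10, by the inverse law of cosines:
  cos(∠CMH) = (MC² + MH² - CH²) / (2·MC·MH)
  ∠CMH = 92.39°

Step 6: From CH = 10, CM = 4, HM = 9, by the inverse law of cosines:
  cos(∠HCM) = (CH² + CM² - HM²) / (2·CH·CM)
  ∠HCM = 64.06°

Step 7: From HC = 10, HM = 9, CM = 4, by the inverse law of cosines:
  cos(∠CHM) = (HC² + HM² - CM²) / (2·HC·HM)
  ∠CHM = 23.56°

Step 8: From MC = 4, MN = 2·√19, CN = 10, by the inverse law of cosines:
  cos(∠CMN) = (MC² + MN² - CN²) / (2·MC·MN)
  ∠CMN = 96.59°

Step 9: From CA = 4.5, CB = 8.67, AB = 10, by the inverse law of cosines:
  cos(∠ACB) = (CA² + CB² - AB²) / (2·CA·CB)
  ∠ACB = 93.3°

Step 10: From HC = 10, HG = 5.52, CG = 11, by the inverse law of cosines:
  cos(∠CHG) = (HC² + HG² - CG²) / (2·HC·HG)
  ∠CHG = 85.08°

Step 11: From GA = 13.81, GC = 11, AC = 4.5, by the inverse law of cosines:
  cos(∠AGC) = (GA² + GC² - AC²) / (2·GA·GC)
  ∠AGC = 16.39°

Step 12: From GC = 11, GH = 5.52, CH = 10, by the inverse law of cosines:
  cos(∠CGH) = (GC² + GH² - CH²) / (2·GC·GH)
  ∠CGH = 64.92°

Step 13: From NC = 10, NM = 2·√19, CM = 4, by the inverse law of cosines:
  cos(∠CNM) = (NC² + NM² - CM²) / (2·NC·NM)
  ∠CNM = 23.41°

Step 14: From AC = 4.5, AG = 13.81, CG = 11, by the inverse law of cosines:
  cos(∠CAG) = (AC² + AG² - CG²) / (2·AC·AG)
  ∠CAG = 43.61°

Step 15: From BA = 10, BC = 8.67, AC = 4.5, by the inverse law of cosines:
  cos(∠ABC) = (BA² + BC² - AC²) / (2·BA·BC)
  ∠ABC = 26.7°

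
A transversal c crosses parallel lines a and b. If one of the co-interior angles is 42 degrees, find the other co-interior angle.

Co-interior (same-side interior) angles are between the parallel lines on the same side of the transversal.
Unlike corresponding or alternate interior angles, they are supplementary rather than equal.
So the angle = 180 - 42 = 138 degrees.

138 degrees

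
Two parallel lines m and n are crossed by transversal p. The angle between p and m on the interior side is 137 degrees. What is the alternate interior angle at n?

Alternate interior angles lie on opposite sides of the transversal, between the parallel lines.
By the alternate interior angle theorem, they are equal: 137 degrees.

137 degrees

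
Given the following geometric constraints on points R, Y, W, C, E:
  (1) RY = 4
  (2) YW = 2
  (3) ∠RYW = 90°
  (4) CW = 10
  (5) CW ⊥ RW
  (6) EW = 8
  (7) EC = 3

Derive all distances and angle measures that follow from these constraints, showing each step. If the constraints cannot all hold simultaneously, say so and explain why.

The constraints are consistent.

Step 1: From RY = 4, YW = 2, and ∠RYW = 90°, by the law of cosines:
  RW² = RY² + YW² - 2·RY·YW·cos(90°) = 16 + 4 - 0 = 20
  RW = 2·√5

Step 2: From WC = 10, WE = 8, CE = 3, by the inverse law of cosines:
  cos(∠CWE) = (WC² + WE² - CE²) / (2·WC·WE)
  ∠CWE = 14.36°

Step 3: From CE = 3, CW = 10, EW = 8, by the inverse law of cosines:
  cos(∠ECW) = (CE² + CW² - EW²) / (2·CE·CW)
  ∠ECW = 41.41°

Step 4: From EC = 3, EW = 8, CW = 10, by the inverse law of cosines:
  cos(∠CEW) = (EC² + EW² - CW²) / (2·EC·EW)
  ∠CEW = 124.23°

Step 5: From RW = 2·√5, WC = 10, and ∠RWC = 90°, by the law of cosines:
  RC² = RW² + WC² - 2·RW·WC·cos(90°) = 20 + 100 - 0 = 120
  RC = 2·√30

Step 6: From RW = 2·√5, RY = 4, WY = 2, by the inverse law of cosines:
  cos(∠WRY) = (RW² + RY² - WY²) / (2·RW·RY)
  ∠WRY = 26.57°

Step 7: From WR = 2·√5, WY = 2, RY = 4, by the inverse law of cosines:
  cos(∠RWY) = (WR² + WY² - RY²) / (2·WR·WY)
  ∠RWY = 63.43°

Step 8: From RC = 2·√30, RW = 2·√5, CW = 10, by the inverse law of cosines:
  cos(∠CRW) = (RC² + RW² - CW²) / (2·RC·RW)
  ∠CRW = 65.91°

Step 9: From CR = 2·√30, CW = 10, RW = 2·√5, by the inverse law of cosines:
  cos(∠RCW) = (CR² + CW² - RW²) / (2·CR·CW)
  ∠RCW = 24.09°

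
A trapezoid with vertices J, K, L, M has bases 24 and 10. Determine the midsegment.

The midsegment (median) of a trapezoid connects the midpoints of the non-parallel sides.
Its length is the average of the two bases: (24 + 10) / 2 = 17.

17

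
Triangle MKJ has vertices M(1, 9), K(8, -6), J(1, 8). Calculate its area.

Shoelace: Area = (1/2)|1(-6-8) + 8(8-9) + 1(9--6)| = (1/2)(7) = 7/2

7/2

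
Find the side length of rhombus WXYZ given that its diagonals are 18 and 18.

Half-diagonals are 9 and 9. side = sqrt(9^2 + 9^2) = sqrt(162) = 9*sqrt(2)

9*sqrt(2)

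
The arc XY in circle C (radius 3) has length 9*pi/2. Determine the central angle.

θ = 360 × 9*pi/2 / (2π × 3) = 270° (rearranging arc length formula).

270°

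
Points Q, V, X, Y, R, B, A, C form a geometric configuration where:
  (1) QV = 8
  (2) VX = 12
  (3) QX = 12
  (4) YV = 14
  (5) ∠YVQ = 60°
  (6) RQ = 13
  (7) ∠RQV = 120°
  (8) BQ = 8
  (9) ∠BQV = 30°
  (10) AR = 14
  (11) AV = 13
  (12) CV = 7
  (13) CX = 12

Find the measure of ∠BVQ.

Step 1: By the law of cosines on triangle VQB: VB² = 8² + 8² − 2·8·8·cos(30°) = 17.15, so VB ≈ 4.14.
Step 2: By the inverse law of cosines on triangle BVQ: cos(∠BVQ) = (4.14² + 8² − 8²) / (2·4.14·8) = 17.15/66.26 = 0.2588, so ∠BVQ = 75°.

Therefore, the measure of angle ∠BVQ = 75°.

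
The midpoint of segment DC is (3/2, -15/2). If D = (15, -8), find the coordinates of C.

Using the midpoint formula: M = ((x1 + x2)/2, (y1 + y2)/2)
We know M = (3/2, -15/2) and D = (15, -8)
For x: 3/2 = (15 + x2)/2, so x2 = 2*3/2 - 15 = -12
For y: -15/2 = (-8 + y2)/2, so y2 = 2*-15/2 - -8 = -7
C = (-12, -7)

(-12, -7)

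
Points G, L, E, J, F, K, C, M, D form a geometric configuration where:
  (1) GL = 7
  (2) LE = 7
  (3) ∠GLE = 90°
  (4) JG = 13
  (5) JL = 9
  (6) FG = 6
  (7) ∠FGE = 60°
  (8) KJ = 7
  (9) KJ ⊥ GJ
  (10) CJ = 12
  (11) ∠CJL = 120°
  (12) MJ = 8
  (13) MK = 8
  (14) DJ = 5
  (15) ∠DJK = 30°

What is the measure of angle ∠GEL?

Step 1: By the law of cosines on triangle ELG: EG² = 7² + 7² − 2·7·7·cos(90°) = 98, so EG = 7·√2.
Step 2: By the inverse law of cosines on triangle GEL: cos(∠GEL) = ((7·√2)² + 7² − 7²) / (2·7·√2·7) = 98/138.59 = 0.7071, so ∠GEL = 45°.

Therefore, the measure of angle ∠GEL = 45°.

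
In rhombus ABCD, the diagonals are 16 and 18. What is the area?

The diagonals of a rhombus divide it into four right triangles.
Each triangle has legs 16/ 2 = 8 and 18/2 = 9, so each has area (1/2)*8*9 = 36.
Four such triangles give total area = (d1 * d2) / 2 = 144.

144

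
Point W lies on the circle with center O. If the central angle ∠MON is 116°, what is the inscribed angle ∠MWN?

By the inscribed angle theorem, the inscribed angle is half the central angle.
Inscribed angle = 116° / 2 = 58°

58°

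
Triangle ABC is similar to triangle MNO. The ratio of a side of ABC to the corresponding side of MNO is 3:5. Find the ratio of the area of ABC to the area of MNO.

Area scales with the square of linear dimensions. If every length is multiplied by 3/5, then the area is multiplied by (3/5)^2 = 9/25.
The area ratio is 9:25.

9:25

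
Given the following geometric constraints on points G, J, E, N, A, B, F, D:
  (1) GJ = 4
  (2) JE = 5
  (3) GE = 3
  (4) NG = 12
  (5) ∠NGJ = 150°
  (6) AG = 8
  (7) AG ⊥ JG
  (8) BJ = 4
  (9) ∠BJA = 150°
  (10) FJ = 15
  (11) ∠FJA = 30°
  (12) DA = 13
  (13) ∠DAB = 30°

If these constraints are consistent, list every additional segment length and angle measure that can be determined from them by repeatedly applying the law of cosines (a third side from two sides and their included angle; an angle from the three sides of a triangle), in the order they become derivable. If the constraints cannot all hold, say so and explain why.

The constraints are consistent. Derivable facts, in order:
After 1 step:
- JA = 4·√5
- JN ≈ 15.59
- ∠EGJ = 90°
- ∠EJG = 36.87°
- ∠GEJ = 53.13°
After 2 steps:
- AB ≈ 12.57
- AF ≈ 8.52
- ∠AJG = 63.43°
- ∠GAJ = 26.57°
- ∠GJN = 22.63°
- ∠GNJ = 7.37°
After 3 steps:
- BD ≈ 6.63
- ∠ABJ = 20.84°
- ∠AFJ = 31.65°
- ∠BAJ = 9.16°
- ∠FAJ = 118.35°
After 4 steps:
- ∠ABD = 78.6°
- ∠ADB = 71.4°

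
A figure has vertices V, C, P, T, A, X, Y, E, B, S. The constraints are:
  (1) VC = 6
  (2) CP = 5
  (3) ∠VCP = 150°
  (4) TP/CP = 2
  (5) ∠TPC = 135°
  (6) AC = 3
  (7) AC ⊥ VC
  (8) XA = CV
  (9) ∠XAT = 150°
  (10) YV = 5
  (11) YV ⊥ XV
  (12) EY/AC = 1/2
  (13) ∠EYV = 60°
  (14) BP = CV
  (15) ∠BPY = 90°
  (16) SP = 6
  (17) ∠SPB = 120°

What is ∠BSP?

From the given relations: BP = CV = 6.
Step 1: By the law of cosines on triangle SPB: SB² = 6² + 6² − 2·6·6·cos(120°) = 108, so SB = 6·√3.
Step 2: By the inverse law of cosines on triangle BSP: cos(∠BSP) = ((6·√3)² + 6² − 6²) / (2·6·√3·6) = 108/124.71 = 0.866, so ∠BSP = 30°.

Therefore, the measure of angle ∠BSP = 30°.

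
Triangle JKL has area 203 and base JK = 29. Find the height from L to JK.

Rearranging the area formula Area = (1/2) * base * height:
height = 2 * Area / base = 2 * 203 / 29 = 14.

14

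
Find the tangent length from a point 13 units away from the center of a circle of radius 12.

tangent = √(d² - r²) = √(13² - 12²) = √(169 - 144) = √25 = 5

5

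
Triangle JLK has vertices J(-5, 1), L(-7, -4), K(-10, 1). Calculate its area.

Shoelace: Area = (1/2)|-5(-4-1) + -7(1-1) + -10(1--4)| = (1/2)(25) = 25/2

25/2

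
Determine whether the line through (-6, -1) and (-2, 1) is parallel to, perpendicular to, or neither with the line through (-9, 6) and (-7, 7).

Slope of line 1: m1 = (1 - -1)/(-2 - -6) = 2/4 = 1/2
Slope of line 2: m2 = (7 - 6)/(-7 - -9) = 1/2 = 1/2
m1 = m2, so the lines are parallel.

Parallel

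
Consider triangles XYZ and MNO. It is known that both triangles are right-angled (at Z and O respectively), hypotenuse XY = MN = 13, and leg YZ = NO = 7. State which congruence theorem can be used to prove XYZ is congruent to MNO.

The given information matches HL: The hypotenuse and one leg of two right triangles are equal (Hypotenuse-Leg).

HL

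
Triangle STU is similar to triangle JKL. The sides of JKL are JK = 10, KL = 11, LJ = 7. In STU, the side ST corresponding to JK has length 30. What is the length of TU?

Similar triangles have proportional sides. Setting up the proportion:
ST / JK = TU / KL
30 / 10 = TU / 11
TU = 11 * 30 / 10 = 33.

33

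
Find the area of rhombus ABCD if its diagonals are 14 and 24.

Area = (14 * 24) / 2 = 336 / 2 = 168

168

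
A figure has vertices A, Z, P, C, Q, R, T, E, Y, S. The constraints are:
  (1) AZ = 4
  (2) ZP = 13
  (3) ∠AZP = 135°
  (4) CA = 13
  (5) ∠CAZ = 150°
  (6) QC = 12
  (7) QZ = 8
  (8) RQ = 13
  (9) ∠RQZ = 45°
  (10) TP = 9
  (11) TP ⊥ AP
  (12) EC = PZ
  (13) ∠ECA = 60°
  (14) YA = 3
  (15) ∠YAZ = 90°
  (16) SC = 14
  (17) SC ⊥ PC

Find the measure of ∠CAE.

From the given relations: EC = PZ = 13.
Step 1: By the law of cosines on triangle ACE: AE² = 13² + 13² − 2·13·13·cos(60°) = 169, so AE = 13.
Step 2: By the inverse law of cosines on triangle CAE: cos(∠CAE) = (13² + 13² − 13²) / (2·13·13) = 169/338 = 0.5, so ∠CAE = 60°.

Therefore, the measure of angle ∠CAE = 60°.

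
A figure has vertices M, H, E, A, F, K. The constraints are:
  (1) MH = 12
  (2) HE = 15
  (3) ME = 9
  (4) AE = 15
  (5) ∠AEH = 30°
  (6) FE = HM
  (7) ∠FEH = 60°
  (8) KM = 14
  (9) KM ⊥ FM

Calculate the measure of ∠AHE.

Step 1: By the law of cosines on triangle HEA: HA² = 15² + 15² − 2·15·15·cos(30°) = 60.29, so HA ≈ 7.76.
Step 2: By the inverse law of cosines on triangle AHE: cos(∠AHE) = (7.76² + 15² − 15²) / (2·7.76·15) = 60.29/232.94 = 0.2588, so ∠AHE = 75°.

Therefore, the measure of angle ∠AHE = 75°.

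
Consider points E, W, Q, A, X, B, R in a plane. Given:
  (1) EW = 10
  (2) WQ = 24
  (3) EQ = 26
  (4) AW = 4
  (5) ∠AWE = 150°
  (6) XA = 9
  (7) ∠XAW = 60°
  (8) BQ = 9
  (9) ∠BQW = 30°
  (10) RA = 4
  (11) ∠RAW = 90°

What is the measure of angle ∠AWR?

Step 1: By the law of cosines on triangle WAR: WR² = 4² + 4² − 2·4·4·cos(90°) = 32, so WR = 4·√2.
Step 2: By the inverse law of cosines on triangle AWR: cos(∠AWR) = (4² + (4·√2)² − 4²) / (2·4·4·√2) = 32/45.25 = 0.7071, so ∠AWR = 45°.

Therefore, the measure of angle ∠AWR = 45°.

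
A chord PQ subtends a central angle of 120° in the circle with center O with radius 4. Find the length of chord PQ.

Drop a perpendicular from the center to the chord, bisecting both the chord and the central angle.
Each half-chord = r sin(θ/2) = 4 sin(60°).
The full chord = 2 × 4 × sin(60°) = 4*sqrt(3).

4*sqrt(3)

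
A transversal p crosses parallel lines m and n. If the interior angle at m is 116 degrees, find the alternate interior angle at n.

Alternate interior angles formed by parallel lines and a transversal are equal.
The given angle is 116 degrees.
The alternate interior angle = 116 degrees.

116 degrees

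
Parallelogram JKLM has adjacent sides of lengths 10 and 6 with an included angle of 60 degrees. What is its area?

Area = 10 * 6 * sin(60°) = 60 * sqrt(3)/2 = 30*sqrt(3)

30*sqrt(3)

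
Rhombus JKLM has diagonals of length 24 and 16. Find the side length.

In a rhombus, the diagonals bisect each other perpendicularly, creating four congruent right triangles.
Each triangle has legs 12 (half of 24) and 8 (half of 16).
The hypotenuse of each right triangle is a side of the rhombus:
side = sqrt(12^2 + 8^2) = sqrt(208) = 4*sqrt(13)

4*sqrt(13)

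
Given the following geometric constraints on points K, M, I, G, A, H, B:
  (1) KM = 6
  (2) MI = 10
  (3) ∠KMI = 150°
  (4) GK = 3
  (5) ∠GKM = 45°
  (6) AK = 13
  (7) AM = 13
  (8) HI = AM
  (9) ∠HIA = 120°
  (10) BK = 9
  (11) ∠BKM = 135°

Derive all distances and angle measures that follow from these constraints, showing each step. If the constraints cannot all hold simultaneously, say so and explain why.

The constraints are consistent.

From the given relations:
  HI = AM = 13

Step 1: From KM = 6, MI = 10, and ∠KMI = 150°, by the law of cosines:
  KI² = KM² + MI² - 2·KM·MI·cos(150°) = 36 + 100 + 103.9 = 239.9
  KI ≈ 15.49

Step 2: From MK = 6, KG = 3, and ∠MKG = 45°, by the law of cosines:
  MG² = MK² + KG² - 2·MK·KG·cos(45°) = 36 + 9 - 25.46 = 19.54
  MG ≈ 4.42

Step 3: From MK = 6, KB = 9, and ∠MKB = 135°, by the law of cosines:
  MB² = MK² + KB² - 2·MK·KB·cos(135°) = 36 + 81 + 76.37 = 193.4
  MB ≈ 13.91

Step 4: From KA = 13, KM = 6, AM = 13, by the inverse law of cosines:
  cos(∠AKM) = (KA² + KM² - AM²) / (2·KA·KM)
  ∠AKM = 76.66°

Step 5: From MA = 13, MK = 6, AK = 13, by the inverse law of cosines:
  cos(∠AMK) = (MA² + MK² - AK²) / (2·MA·MK)
  ∠AMK = 76.66°

Step 6: From AK = 13, AM = 13, KM = 6, by the inverse law of cosines:
  cos(∠KAM) = (AK² + AM² - KM²) / (2·AK·AM)
  ∠KAM = 26.68°

Step 7: From KI = 15.49, KM = 6, IM = 10, by the inverse law of cosines:
  cos(∠IKM) = (KI² + KM² - IM²) / (2·KI·KM)
  ∠IKM = 18.83°

Step 8: From MB = 13.91, MK = 6, BK = 9, by the inverse law of cosines:
  cos(∠BMK) = (MB² + MK² - BK²) / (2·MB·MK)
  ∠BMK = 27.24°

Step 9: From MG = 4.42, MK = 6, GK = 3, by the inverse law of cosines:
  cos(∠GMK) = (MG² + MK² - GK²) / (2·MG·MK)
  ∠GMK = 28.68°

Step 10: From IK = 15.49, IM = 10, KM = 6, by the inverse law of cosines:
  cos(∠KIM) = (IK² + IM² - KM²) / (2·IK·IM)
  ∠KIM = 11.17°

Step 11: From GK = 3, GM = 4.42, KM = 6, by the inverse law of cosines:
  cos(∠KGM) = (GK² + GM² - KM²) / (2·GK·GM)
  ∠KGM = 106.32°

Step 12: From BK = 9, BM = 13.91, KM = 6, by the inverse law of cosines:
  cos(∠KBM) = (BK² + BM² - KM²) / (2·BK·BM)
  ∠KBM = 17.76°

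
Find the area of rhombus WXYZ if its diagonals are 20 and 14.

Area of a rhombus = (d1 * d2) / 2
Area = (20 * 14) / 2
Area = 280 / 2
Area = 140

140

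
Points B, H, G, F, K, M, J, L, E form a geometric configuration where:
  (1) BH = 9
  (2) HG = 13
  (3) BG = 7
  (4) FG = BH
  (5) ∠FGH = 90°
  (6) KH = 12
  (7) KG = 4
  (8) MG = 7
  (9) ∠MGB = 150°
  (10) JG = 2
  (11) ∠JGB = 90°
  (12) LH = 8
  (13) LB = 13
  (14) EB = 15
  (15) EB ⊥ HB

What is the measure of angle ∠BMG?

Step 1: By the law of cosines on triangle MGB: MB² = 7² + 7² − 2·7·7·cos(150°) = 182.87, so MB ≈ 13.52.
Step 2: By the inverse law of cosines on triangle BMG: cos(∠BMG) = (13.52² + 7² − 7²) / (2·13.52·7) = 182.87/189.32 = 0.9659, so ∠BMG = 15°.

Therefore, the measure of angle ∠BMG = 15°.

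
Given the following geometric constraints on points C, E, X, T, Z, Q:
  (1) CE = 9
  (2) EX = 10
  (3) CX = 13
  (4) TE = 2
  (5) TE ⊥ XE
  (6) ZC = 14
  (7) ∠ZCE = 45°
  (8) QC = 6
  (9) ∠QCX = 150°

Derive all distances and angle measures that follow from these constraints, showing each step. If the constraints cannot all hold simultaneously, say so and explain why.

The constraints are consistent.

Step 1: From EC = 9, CZ = 14, and ∠ECZ = 45°, by the law of cosines:
  EZ² = EC² + CZ² - 2·EC·CZ·cos(45°) = 81 + 196 - 178.2 = 98.81
  EZ ≈ 9.94

Step 2: From XE = 10, ET = 2, and ∠XET = 90°, by the law of cosines:
  XT² = XE² + ET² - 2·XE·ET·cos(90°) = 100 + 4 - 0 = 104
  XT = 2·√26

Step 3: From XC = 13, CQ = 6, and ∠XCQ = 150°, by the law of cosines:
  XQ² = XC² + CQ² - 2·XC·CQ·cos(150°) = 169 + 36 + 135.1 = 340.1
  XQ ≈ 18.44

Step 4: From CE = 9, CX = 13, EX = 10, by the inverse law of cosines:
  cos(∠ECX) = (CE² + CX² - EX²) / (2·CE·CX)
  ∠ECX = 50.13°

Step 5: From EC = 9, EX = 10, CX = 13, by the inverse law of cosines:
  cos(∠CEX) = (EC² + EX² - CX²) / (2·EC·EX)
  ∠CEX = 86.18°

Step 6: From XC = 13, XE = 10, CE = 9, by the inverse law of cosines:
  cos(∠CXE) = (XC² + XE² - CE²) / (2·XC·XE)
  ∠CXE = 43.69°

Step 7: From EC = 9, EZ = 9.94, CZ = 14, by the inverse law of cosines:
  cos(∠CEZ) = (EC² + EZ² - CZ²) / (2·EC·EZ)
  ∠CEZ = 95.19°

Step 8: From XC = 13, XQ = 18.44, CQ = 6, by the inverse law of cosines:
  cos(∠CXQ) = (XC² + XQ² - CQ²) / (2·XC·XQ)
  ∠CXQ = 9.36°

Step 9: From XE = 10, XT = 2·√26, ET = 2, by the inverse law of cosines:
  cos(∠EXT) = (XE² + XT² - ET²) / (2·XE·XT)
  ∠EXT = 11.31°

Step 10: From TE = 2, TX = 2·√26, EX = 10, by the inverse law of cosines:
  cos(∠ETX) = (TE² + TX² - EX²) / (2·TE·TX)
  ∠ETX = 78.69°

Step 11: From ZC = 14, ZE = 9.94, CE = 9, by the inverse law of cosines:
  cos(∠CZE) = (ZC² + ZE² - CE²) / (2·ZC·ZE)
  ∠CZE = 39.81°

Step 12: From QC = 6, QX = 18.44, CX = 13, by the inverse law of cosines:
  cos(∠CQX) = (QC² + QX² - CX²) / (2·QC·QX)
  ∠CQX = 20.64°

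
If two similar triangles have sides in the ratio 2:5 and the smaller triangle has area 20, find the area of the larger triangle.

The ratio of areas of similar triangles = (side ratio)^2.
Side ratio = 2:5, so area ratio = 4:25.
Area of the larger triangle / Area of the smaller triangle = 25/4
Area of the larger triangle = 20 * 25/4 = 125

125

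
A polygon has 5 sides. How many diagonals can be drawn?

Total line segments between 5 vertices = C(5,2) = 10.
Subtract the 5 sides: 10 - 5 = 5 diagonals.

5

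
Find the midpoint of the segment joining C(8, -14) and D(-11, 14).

M = ((x₁ + x₂)/2, (y₁ + y₂)/2)
= ((8 + -11)/2, (-14 + 14)/2)
= (-3/2, 0/2) = (-3/2, 0)

(-3/2, 0)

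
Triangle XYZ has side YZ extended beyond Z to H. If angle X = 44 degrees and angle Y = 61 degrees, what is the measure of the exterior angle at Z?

The interior angle at Z is 180 - 44 - 61 = 75 degrees.
The exterior angle and interior angle at Z are supplementary:
Exterior angle = 180 - 75 = 105 degrees.

105 degrees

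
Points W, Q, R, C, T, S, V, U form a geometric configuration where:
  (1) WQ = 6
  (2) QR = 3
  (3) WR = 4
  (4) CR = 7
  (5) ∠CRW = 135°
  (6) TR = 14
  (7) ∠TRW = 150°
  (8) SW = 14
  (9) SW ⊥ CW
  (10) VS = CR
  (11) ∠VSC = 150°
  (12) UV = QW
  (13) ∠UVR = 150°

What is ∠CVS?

From the given relations: VS = CR = 7.
Step 1: By the law of cosines on triangle CRW: CW² = 7² + 4² − 2·7·4·cos(135°) = 104.6, so CW ≈ 10.23.
Step 2: By the law of cosines on triangle CWS: CS² = 10.23² + 14² − 2·10.23·14·cos(90°) = 300.6, so CS ≈ 17.34.
Step 3: By the law of cosines on triangle VSC: VC² = 7² + 17.34² − 2·7·17.34·cos(150°) = 559.81, so VC ≈ 23.66.
Step 4: By the inverse law of cosines on triangle CVS: cos(∠CVS) = (23.66² + 7² − 17.34²) / (2·23.66·7) = 308.21/331.24 = 0.9305, so ∠CVS = 21.49°.

Therefore, the measure of angle ∠CVS = 21.49°.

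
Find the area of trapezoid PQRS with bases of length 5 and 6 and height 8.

Area of a trapezoid = (base1 + base2) * height / 2
Area = (5 + 6) * 8 / 2
Area = 11 * 8 / 2
Area = 88 / 2
Area = 44

44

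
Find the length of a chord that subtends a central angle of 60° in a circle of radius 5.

Drop a perpendicular from the center to the chord, bisecting both the chord and the central angle.
Each half-chord = r sin(θ/2) = 5 sin(30°).
The full chord = 2 × 5 × sin(30°) = 5.

5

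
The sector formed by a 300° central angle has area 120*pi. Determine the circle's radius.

Sector area A = πr² × θ/360, so r² = 360A / (πθ).
r² = 360 × 120*pi / (π × 300)
r² = 144
r = 12

12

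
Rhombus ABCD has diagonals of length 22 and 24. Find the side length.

The diagonals of a rhombus bisect each other at right angles.
Half-diagonals: 22/2 = 11 and 24/2 = 12
side = sqrt(11^2 + 12^2)
side = sqrt(121 + 144)
side = sqrt(265)

sqrt(265)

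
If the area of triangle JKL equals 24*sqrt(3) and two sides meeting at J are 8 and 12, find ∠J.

Area = (1/2) * a * b * sin(C)
sin(C) = 2 * Area / (a * b)
sin(C) = 2 * 24*sqrt(3) / (8 * 12)
sin(C) = sqrt(3)/2
C = arcsin(sqrt(3)/2) = 60°
Since sin(180° - C) = sin(C), the obtuse angle 120° gives the same area, so C = 60° or C = 120°.

60° or 120°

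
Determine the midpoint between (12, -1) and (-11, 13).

The midpoint is the point halfway along the segment.
Move half the horizontal distance: 12 + (-11 - 12)/2 = 12 + -23/2 = 1/2
Move half the vertical distance: -1 + (13 - -1)/2 = -1 + 14/2 = 6
Midpoint = (1/2, 6)

(1/2, 6)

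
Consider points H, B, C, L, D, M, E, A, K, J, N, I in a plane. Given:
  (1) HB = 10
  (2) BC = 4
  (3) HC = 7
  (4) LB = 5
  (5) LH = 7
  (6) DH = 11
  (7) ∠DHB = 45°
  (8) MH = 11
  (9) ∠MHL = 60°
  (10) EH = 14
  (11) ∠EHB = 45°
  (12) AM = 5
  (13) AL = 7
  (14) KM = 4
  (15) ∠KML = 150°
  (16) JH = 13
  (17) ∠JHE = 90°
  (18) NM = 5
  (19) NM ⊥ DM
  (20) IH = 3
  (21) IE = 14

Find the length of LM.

Step 1: By the law of cosines on triangle LHM: LM² = 7² + 11² − 2·7·11·cos(60°) = 93, so LM = √93.

Therefore, the length of LM = √93.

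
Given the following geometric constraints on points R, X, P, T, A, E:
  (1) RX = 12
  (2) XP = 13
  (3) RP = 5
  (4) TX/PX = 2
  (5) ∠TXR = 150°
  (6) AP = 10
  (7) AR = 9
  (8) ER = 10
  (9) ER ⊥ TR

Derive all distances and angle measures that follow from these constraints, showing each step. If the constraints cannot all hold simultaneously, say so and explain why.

The constraints are consistent.

From the given relations:
  TX = 2·PX = 2·13 = 26

Step 1: From RX = 12, XT = 26, and ∠RXT = 150°, by the law of cosines:
  RT² = RX² + XT² - 2·RX·XT·cos(150°) = 144 + 676 + 540.4 = 1360
  RT ≈ 36.88

Step 2: From RA = 9, RP = 5, AP = 10, by the inverse law of cosines:
  cos(∠ARP) = (RA² + RP² - AP²) / (2·RA·RP)
  ∠ARP = 86.18°

Step 3: From RP = 5, RX = 12, PX = 13, by the inverse law of cosines:
  cos(∠PRX) = (RP² + RX² - PX²) / (2·RP·RX)
  ∠PRX = 90°

Step 4: From XP = 13, XR = 12, PR = 5, by the inverse law of cosines:
  cos(∠PXR) = (XP² + XR² - PR²) / (2·XP·XR)
  ∠PXR = 22.62°

Step 5: From PA = 10, PR = 5, AR = 9, by the inverse law of cosines:
  cos(∠APR) = (PA² + PR² - AR²) / (2·PA·PR)
  ∠APR = 63.9°

Step 6: From PR = 5, PX = 13, RX = 12, by the inverse law of cosines:
  cos(∠RPX) = (PR² + PX² - RX²) / (2·PR·PX)
  ∠RPX = 67.38°

Step 7: From AP = 10, AR = 9, PR = 5, by the inverse law of cosines:
  cos(∠PAR) = (AP² + AR² - PR²) / (2·AP·AR)
  ∠PAR = 29.93°

Step 8: From TR = 36.88, RE = 10, and ∠TRE = 90°, by the law of cosines:
  TE² = TR² + RE² - 2·TR·RE·cos(90°) = 1360 + 100 - 0 = 1460
  TE ≈ 38.22

Step 9: From RT = 36.88, RX = 12, TX = 26, by the inverse law of cosines:
  cos(∠TRX) = (RT² + RX² - TX²) / (2·RT·RX)
  ∠TRX = 20.64°

Step 10: From TR = 36.88, TX = 26, RX = 12, by the inverse law of cosines:
  cos(∠RTX) = (TR² + TX² - RX²) / (2·TR·TX)
  ∠RTX = 9.36°

Step 11: From TE = 38.22, TR = 36.88, ER = 10, by the inverse law of cosines:
  cos(∠ETR) = (TE² + TR² - ER²) / (2·TE·TR)
  ∠ETR = 15.17°

Step 12: From ER = 10, ET = 38.22, RT = 36.88, by the inverse law of cosines:
  cos(∠RET) = (ER² + ET² - RT²) / (2·ER·ET)
  ∠RET = 74.83°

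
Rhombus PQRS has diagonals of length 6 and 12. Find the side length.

The diagonals of a rhombus bisect each other at right angles.
Half-diagonals: 6/2 = 3 and 12/2 = 6
side = sqrt(3^2 + 6^2)
side = sqrt(9 + 36)
side = sqrt(45) = 3*sqrt(5)

3*sqrt(5)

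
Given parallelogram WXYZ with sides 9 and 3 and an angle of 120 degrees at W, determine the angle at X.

Opposite sides of a parallelogram are parallel, so consecutive angles form co-interior angles on a transversal.
Co-interior angles sum to 180°, giving angle X = 180 - 120 = 60 degrees.

60 degrees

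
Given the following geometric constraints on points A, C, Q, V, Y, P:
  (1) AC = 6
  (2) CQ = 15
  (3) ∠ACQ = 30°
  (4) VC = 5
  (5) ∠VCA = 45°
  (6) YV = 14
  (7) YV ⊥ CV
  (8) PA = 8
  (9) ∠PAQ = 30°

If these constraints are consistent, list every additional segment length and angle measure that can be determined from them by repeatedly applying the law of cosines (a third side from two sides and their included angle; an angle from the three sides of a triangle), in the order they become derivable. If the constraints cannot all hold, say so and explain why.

The constraints are consistent. Derivable facts, in order:
After 1 step:
- AQ ≈ 10.25
- AV ≈ 4.31
- CY ≈ 14.87
After 2 steps:
- QP ≈ 5.2
- ∠AQC = 17.01°
- ∠AVC = 79.88°
- ∠CAQ = 132.99°
- ∠CAV = 55.12°
- ∠CYV = 19.65°
- ∠VCY = 70.35°
After 3 steps:
- ∠APQ = 99.73°
- ∠AQP = 50.27°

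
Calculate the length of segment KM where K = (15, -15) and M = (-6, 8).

d = sqrt((-21)^2 + (23)^2) = sqrt(970)

sqrt(970)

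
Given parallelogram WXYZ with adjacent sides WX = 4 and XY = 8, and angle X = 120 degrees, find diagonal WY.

Using the law of cosines:
d^2 = 4^2 + 8^2 - 2(4)(8)cos(120 degrees)
d^2 = 16 + 64 - 64*-1/2
d^2 = 112
d = 4*sqrt(7)

4*sqrt(7)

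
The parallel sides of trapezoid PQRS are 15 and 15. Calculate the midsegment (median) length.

midsegment = (15 + 15) / 2 = 30 / 2 = 15

15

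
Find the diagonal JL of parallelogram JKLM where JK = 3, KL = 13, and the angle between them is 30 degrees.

Using the law of cosines:
d^2 = 3^2 + 13^2 - 2(3)(13)cos(30 degrees)
d^2 = 9 + 169 - 78*sqrt(3)/2
d^2 = 178 - 39*sqrt(3)
d = sqrt(178 - 39*sqrt(3))

sqrt(178 - 39*sqrt(3))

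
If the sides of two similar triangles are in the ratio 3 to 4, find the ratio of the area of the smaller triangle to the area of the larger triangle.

Area scales with the square of linear dimensions. If every length is multiplied by 3/4, then the area is multiplied by (3/4)^2 = 9/16.
The area ratio is 9:16.

9:16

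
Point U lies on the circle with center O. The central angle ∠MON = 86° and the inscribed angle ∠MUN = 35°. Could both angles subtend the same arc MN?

By the inscribed angle theorem, the inscribed angle for a central angle of 86° should be 86° / 2 = 43°.
The given inscribed angle is 35°, which does not equal 43°.
Therefore, no, they do not correspond to the same arc.

No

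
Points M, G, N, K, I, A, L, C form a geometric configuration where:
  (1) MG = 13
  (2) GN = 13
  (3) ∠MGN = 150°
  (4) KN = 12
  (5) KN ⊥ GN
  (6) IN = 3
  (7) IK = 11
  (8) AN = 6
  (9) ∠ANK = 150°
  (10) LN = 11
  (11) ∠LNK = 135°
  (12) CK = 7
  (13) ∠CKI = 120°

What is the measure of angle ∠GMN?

Step 1: By the law of cosines on triangle MGN: MN² = 13² + 13² − 2·13·13·cos(150°) = 630.72, so MN ≈ 25.11.
Step 2: By the inverse law of cosines on triangle GMN: cos(∠GMN) = (13² + 25.11² − 13²) / (2·13·25.11) = 630.72/652.97 = 0.9659, so ∠GMN = 15°.

Therefore, the measure of angle ∠GMN = 15°.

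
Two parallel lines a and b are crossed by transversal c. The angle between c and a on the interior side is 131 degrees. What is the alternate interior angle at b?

Alternate interior angles are equal: 131 degrees.

131 degrees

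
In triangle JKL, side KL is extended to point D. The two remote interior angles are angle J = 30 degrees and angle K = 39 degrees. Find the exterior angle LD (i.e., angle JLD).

Exterior angle = 30 + 39 = 69 degrees (exterior angle theorem).

69 degrees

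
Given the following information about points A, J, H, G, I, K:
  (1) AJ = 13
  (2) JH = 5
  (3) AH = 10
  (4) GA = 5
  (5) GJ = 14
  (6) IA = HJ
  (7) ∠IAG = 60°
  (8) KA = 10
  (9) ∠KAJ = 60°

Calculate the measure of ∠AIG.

From the given relations: IA = HJ = 5.
Step 1: By the law of cosines on triangle IAG: IG² = 5² + 5² − 2·5·5·cos(60°) = 25, so IG = 5.
Step 2: By the inverse law of cosines on triangle AIG: cos(∠AIG) = (5² + 5² − 5²) / (2·5·5) = 25/50 = 0.5, so ∠AIG = 60°.

Therefore, the measure of angle ∠AIG = 60°.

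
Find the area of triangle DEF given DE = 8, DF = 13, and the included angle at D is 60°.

Area = (1/2) * DE * DF * sin(D)
Area = (1/2) * 8 * 13 * sin(60°)
Area = (1/2) * 8 * 13 * sqrt(3)/2
Area = 26*sqrt(3)

26*sqrt(3)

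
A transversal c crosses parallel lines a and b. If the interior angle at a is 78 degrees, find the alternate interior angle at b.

Alternate interior angles formed by parallel lines and a transversal are equal.
The given angle is 78 degrees.
The alternate interior angle = 78 degrees.

78 degrees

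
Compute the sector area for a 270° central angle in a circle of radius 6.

Sector area = πr² × θ/360
= π × 6² × 3/4
= π × 36 × 3/4
= 27*pi

27*pi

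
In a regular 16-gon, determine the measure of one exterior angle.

Each exterior angle of a regular n-gon is 360 / n.
For n = 16: 360 / 16 = 45/2 degrees.

45/2 degrees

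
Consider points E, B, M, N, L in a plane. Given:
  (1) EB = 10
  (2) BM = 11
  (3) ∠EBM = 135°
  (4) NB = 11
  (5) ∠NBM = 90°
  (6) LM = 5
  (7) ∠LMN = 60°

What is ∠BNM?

Step 1: By the law of cosines on triangle NBM: NM² = 11² + 11² − 2·11·11·cos(90°) = 242, so NM = 11·√2.
Step 2: By the inverse law of cosines on triangle BNM: cos(∠BNM) = (11² + (11·√2)² − 11²) / (2·11·11·√2) = 242/342.24 = 0.7071, so ∠BNM = 45°.

Therefore, the measure of angle ∠BNM = 45°.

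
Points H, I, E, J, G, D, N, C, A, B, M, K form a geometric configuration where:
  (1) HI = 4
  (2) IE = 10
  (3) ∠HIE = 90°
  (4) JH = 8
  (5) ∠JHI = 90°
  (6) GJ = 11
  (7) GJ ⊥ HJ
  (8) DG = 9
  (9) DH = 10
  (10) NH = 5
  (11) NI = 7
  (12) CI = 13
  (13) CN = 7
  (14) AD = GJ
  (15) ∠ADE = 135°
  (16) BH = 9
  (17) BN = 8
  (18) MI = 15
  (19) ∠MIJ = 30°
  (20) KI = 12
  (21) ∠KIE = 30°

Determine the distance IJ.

Step 1: By the law of cosines on triangle IHJ: IJ² = 4² + 8² − 2·4·8·cos(90°) = 80, so IJ = 4·√5.

Therefore, the length of IJ = 4·√5.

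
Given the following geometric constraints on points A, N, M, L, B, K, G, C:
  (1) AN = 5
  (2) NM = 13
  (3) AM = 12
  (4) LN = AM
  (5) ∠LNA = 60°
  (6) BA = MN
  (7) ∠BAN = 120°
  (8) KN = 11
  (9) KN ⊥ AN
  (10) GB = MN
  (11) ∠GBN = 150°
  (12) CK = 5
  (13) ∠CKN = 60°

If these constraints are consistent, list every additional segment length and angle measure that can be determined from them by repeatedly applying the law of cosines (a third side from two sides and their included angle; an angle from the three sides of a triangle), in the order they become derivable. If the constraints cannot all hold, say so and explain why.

The constraints are consistent. Derivable facts, in order:
After 1 step:
- AK = √146
- AL = √109
- NB ≈ 16.09
- NC = √91
- ∠AMN = 22.62°
- ∠ANM = 67.38°
- ∠MAN = 90°
After 2 steps:
- NG ≈ 28.11
- ∠ABN = 15.61°
- ∠AKN = 24.44°
- ∠ALN = 24.5°
- ∠ANB = 44.39°
- ∠CNK = 27°
- ∠KAN = 65.56°
- ∠KCN = 93°
- ∠LAN = 95.5°
After 3 steps:
- ∠BGN = 16.63°
- ∠BNG = 13.37°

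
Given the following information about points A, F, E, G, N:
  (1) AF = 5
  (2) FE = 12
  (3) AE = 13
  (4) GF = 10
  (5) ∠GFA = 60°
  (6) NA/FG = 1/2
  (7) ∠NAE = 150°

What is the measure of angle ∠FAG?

Step 1: By the law of cosines on triangle AFG: AG² = 5² + 10² − 2·5·10·cos(60°) = 75, so AG = 5·√3.
Step 2: By the inverse law of cosines on triangle FAG: cos(∠FAG) = (5² + (5·√3)² − 10²) / (2·5·5·√3) = 0/86.6 = 0, so ∠FAG = 90°.

Therefore, the measure of angle ∠FAG = 90°.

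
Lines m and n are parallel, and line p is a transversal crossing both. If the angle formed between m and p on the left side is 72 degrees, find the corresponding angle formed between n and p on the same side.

When a transversal crosses parallel lines, angles in the same position at each intersection are called corresponding angles.
These are always equal, so the answer is 72 degrees.

72 degrees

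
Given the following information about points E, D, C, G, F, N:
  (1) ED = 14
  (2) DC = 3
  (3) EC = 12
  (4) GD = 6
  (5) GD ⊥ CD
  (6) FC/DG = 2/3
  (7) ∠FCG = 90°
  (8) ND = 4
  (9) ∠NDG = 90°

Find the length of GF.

From the given relations: FC = 2/3·DG = 2/3·6 = 4.
Step 1: By the law of cosines on triangle CDG: CG² = 3² + 6² − 2·3·6·cos(90°) = 45, so CG = 3·√5.
Step 2: By the law of cosines on triangle GCF: GF² = (3·√5)² + 4² − 2·3·√5·4·cos(90°) = 61, so GF = √61.

Therefore, the length of GF = √61.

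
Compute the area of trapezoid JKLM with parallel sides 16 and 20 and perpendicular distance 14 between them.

A trapezoid's area equals the midsegment times the height.
The midsegment is (16 + 20) / 2 = 18.
Area = 18 * 14 = 252.

252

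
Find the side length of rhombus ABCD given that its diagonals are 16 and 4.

Half-diagonals are 8 and 2. side = sqrt(8^2 + 2^2) = sqrt(68) = 2*sqrt(17)

2*sqrt(17)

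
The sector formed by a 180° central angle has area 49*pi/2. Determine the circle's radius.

The sector covers 180°/360° = 1/2 of the full circle.
Full circle area = 49*pi/2 / 1/2 = 49*pi.
Since full area = πr², we get r² = 49*pi/π = 49, so r = 7.

7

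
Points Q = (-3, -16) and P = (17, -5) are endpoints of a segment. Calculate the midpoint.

M = ((x₁ + x₂)/2, (y₁ + y₂)/2)
= ((-3 + 17)/2, (-16 + -5)/2)
= (14/2, -21/2) = (7, -21/2)

(7, -21/2)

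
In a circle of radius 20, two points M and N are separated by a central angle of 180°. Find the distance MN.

Chord length = 2r sin(θ/2)
= 2 × 20 × sin(180°/2)
= 2 × 20 × sin(90°)
= 40

40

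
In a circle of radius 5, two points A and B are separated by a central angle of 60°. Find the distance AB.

Drop a perpendicular from the center to the chord, bisecting both the chord and the central angle.
Each half-chord = r sin(θ/2) = 5 sin(30°).
The full chord = 2 × 5 × sin(30°) = 5.

5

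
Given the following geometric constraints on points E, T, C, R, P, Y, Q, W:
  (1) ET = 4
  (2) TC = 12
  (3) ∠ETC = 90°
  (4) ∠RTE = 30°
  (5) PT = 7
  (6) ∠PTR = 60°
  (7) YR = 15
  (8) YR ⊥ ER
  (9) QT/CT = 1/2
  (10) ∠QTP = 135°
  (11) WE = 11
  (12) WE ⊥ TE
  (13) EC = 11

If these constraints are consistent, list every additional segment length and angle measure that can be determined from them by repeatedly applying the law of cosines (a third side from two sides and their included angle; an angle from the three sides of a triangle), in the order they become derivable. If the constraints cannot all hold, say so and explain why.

These constraints are not satisfiable: (1), (2) and (3) already determine EC: by the law of cosines EC² = 4² + 12² − 2·4·12·cos(90°) = 160, so EC = 4·√10, which contradicts (13) EC = 11. No planar figure meets all of them, so nothing further can be derived.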